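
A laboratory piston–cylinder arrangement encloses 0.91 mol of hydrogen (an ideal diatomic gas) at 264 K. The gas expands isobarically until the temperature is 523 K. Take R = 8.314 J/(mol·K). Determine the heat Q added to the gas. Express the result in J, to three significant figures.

Isobaric: W = nRΔT = (0.91)(8.314)(259) = 1960 J.
ΔU = nCᵥΔT with Cᵥ = 5R/2: ΔU = (0.91)(20.79)(259) = 4899 J.
Q = ΔU + W = 4899 + 1960 = 6858 J.

Q ≈ 6860 J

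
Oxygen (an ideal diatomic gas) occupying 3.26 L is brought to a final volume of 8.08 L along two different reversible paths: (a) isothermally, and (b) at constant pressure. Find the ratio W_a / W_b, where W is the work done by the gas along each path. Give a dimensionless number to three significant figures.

W_a / W_b ≈ 0.614

Path (a) isothermal: W = P₁V₁ ln(V₂/V₁) → W_a/(P₁V₁) = 0.9077.
Path (b) isobaric: W = P₁(V₂ − V₁) → W_b/(P₁V₁) = 1.479.
W_a / W_b = 0.9077 / 1.479 = 0.6139.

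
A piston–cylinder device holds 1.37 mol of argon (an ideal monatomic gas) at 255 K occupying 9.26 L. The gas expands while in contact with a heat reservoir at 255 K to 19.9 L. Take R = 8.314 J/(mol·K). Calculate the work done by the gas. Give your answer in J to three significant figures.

W ≈ 2220 J

Isothermal: W = nRT ln(V₂/V₁).
W = (1.37)(8.314)(255) × ln(19.9/9.26)
  = 2904 × 0.765
W_by_gas = 2222 J.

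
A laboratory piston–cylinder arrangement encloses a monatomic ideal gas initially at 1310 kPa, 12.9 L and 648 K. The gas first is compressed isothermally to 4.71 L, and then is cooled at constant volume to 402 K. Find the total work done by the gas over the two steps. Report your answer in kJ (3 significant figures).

Step 1 (isothermal): W = P₁V₁ ln(V₂/V₁) = (16899) ln(4.71/12.9) = -17026 J.
Step 2 (isochoric): W = 0 (constant volume).
W_total = -17026 + 0 = -17026 J.

W_total ≈ -17.0 kJ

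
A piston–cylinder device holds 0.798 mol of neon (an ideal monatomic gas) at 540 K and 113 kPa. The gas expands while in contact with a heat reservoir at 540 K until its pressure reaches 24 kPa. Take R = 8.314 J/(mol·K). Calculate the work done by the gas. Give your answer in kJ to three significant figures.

W ≈ 5.55 kJ

Isothermal process: W = nRT ln(V₂/V₁) = nRT ln(P₁/P₂).
W = (0.798)(8.314)(540) × ln(113/24)
  = 3583 × ln(4.708) = 3583 × 1.549
W_by_gas = 5551 J.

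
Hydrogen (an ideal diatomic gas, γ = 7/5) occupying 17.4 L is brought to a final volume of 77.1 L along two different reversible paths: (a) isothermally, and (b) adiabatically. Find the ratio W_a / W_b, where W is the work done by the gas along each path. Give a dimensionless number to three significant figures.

Path (a) isothermal: W = P₁V₁ ln(V₂/V₁) → W_a/(P₁V₁) = 1.489.
Path (b) adiabatic: W = P₁V₁(1 − (V₁/V₂)^(γ−1))/(γ−1) → W_b/(P₁V₁) = 1.122.
W_a / W_b = 1.489 / 1.122 = 1.327.

W_a / W_b ≈ 1.33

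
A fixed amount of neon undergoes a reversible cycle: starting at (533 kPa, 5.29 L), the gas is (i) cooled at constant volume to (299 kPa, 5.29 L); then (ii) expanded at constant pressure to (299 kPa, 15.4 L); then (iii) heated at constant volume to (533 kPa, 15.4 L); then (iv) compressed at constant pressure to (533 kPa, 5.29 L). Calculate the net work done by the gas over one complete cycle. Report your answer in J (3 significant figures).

W_net ≈ -2370 J

Constant-volume legs do no work.
W(ii) = (299)(15.4 − 5.29) = 3023 J; W(iv) = (533)(5.29 − 15.4) = -5389 J.
W_net = 3023 − 5389 = -2366 J (the counter-clockwise enclosed area).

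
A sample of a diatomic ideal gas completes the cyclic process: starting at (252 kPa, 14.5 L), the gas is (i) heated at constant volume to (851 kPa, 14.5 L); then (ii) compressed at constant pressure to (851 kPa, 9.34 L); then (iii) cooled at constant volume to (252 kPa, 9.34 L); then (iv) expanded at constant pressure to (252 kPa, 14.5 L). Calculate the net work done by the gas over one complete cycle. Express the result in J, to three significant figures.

W_net ≈ -3090 J

Constant-volume legs do no work.
W(ii) = (851)(9.34 − 14.5) = -4391 J; W(iv) = (252)(14.5 − 9.34) = 1300 J.
W_net = -4391 + 1300 = -3091 J (the counter-clockwise enclosed area).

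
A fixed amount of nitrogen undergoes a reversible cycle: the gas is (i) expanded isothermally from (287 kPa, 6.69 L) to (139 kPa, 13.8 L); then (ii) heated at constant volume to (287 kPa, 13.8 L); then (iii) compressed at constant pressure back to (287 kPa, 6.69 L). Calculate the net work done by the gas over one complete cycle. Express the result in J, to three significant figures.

Leg (i): W = PᵢVᵢ ln(V_f/Vᵢ) = (1920) ln(13.8/6.69) = 1390 J.
Leg (ii): W = 0.
Leg (iii): W = PΔV = (287)(6.69 − 13.8) = -2041 J.
W_net = 1390 − 2041 = -650.4 J.

W_net ≈ -650 J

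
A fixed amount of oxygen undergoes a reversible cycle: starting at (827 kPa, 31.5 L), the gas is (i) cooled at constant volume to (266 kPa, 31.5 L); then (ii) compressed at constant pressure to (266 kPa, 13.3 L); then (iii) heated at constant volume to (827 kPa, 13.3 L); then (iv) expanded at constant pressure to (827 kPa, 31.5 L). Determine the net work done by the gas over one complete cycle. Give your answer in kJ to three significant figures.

W_net ≈ 10.2 kJ

Constant-volume legs do no work.
W(ii) = (266)(13.3 − 31.5) = -4841 J; W(iv) = (827)(31.5 − 13.3) = 15051 J.
W_net = -4841 + 15051 = 10210 J (the clockwise enclosed area).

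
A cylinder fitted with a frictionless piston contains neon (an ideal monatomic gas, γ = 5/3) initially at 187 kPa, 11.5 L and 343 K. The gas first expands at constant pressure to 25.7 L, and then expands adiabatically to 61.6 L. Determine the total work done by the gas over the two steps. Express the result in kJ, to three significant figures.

Step 1 (isobaric): W = PΔV = (187 kPa)(25.7 − 11.5 L) = 2655 J.
After step 1: P = 187 kPa, V = 25.7 L, T = 766.5 K.
Step 2 (adiabatic): W = (P₁V₁ − P₂V₂)/(γ−1) = (4806 − 2683)/0.667 = 3184 J.
W_total = 2655 + 3184 = 5839 J.

W_total ≈ 5.84 kJ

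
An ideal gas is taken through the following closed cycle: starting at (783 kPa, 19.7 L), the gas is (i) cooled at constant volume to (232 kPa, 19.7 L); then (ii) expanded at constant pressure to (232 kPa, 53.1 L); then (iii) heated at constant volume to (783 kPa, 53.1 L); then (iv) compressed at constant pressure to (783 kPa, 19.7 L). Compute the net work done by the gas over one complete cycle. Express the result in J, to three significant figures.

W_net ≈ -18400 J

Constant-volume legs do no work.
W(ii) = (232)(53.1 − 19.7) = 7749 J; W(iv) = (783)(19.7 − 53.1) = -26152 J.
W_net = 7749 − 26152 = -18403 J (the counter-clockwise enclosed area).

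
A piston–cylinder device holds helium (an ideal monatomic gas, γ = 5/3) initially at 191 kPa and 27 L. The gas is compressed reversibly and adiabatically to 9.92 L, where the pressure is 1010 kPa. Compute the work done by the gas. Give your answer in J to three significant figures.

W ≈ -7290 J

Adiabatic: W = (P₁V₁ − P₂V₂)/(γ − 1) with γ = 5/3.
P₁V₁ = 5157 J, P₂V₂ = 10019 J.
W = (5157 − 10019) / 0.6667 = -7293 J.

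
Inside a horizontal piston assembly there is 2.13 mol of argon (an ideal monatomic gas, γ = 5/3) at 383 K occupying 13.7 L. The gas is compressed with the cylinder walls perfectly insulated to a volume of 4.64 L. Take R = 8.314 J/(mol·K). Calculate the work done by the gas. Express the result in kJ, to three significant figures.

Adiabatic: TV^(γ−1) = const with γ = 5/3.
T₂ = T₁ (V₁/V₂)^(γ−1) = 383 × (13.7/4.64)^0.667 = 383 × 2.058 = 788.3 K.
W_by = nCᵥ(T₁ − T₂) = (2.13)(12.47)(383 − 788.3) = -10765 J.

W ≈ -10.8 kJ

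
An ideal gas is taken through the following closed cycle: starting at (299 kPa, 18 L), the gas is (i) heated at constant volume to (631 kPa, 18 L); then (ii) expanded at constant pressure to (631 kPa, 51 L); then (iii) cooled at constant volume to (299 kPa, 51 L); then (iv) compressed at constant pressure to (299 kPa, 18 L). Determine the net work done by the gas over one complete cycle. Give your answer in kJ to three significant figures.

Constant-volume legs do no work.
W(ii) = (631)(51 − 18) = 20823 J; W(iv) = (299)(18 − 51) = -9867 J.
W_net = 20823 − 9867 = 10956 J (the clockwise enclosed area).

W_net ≈ 11.0 kJ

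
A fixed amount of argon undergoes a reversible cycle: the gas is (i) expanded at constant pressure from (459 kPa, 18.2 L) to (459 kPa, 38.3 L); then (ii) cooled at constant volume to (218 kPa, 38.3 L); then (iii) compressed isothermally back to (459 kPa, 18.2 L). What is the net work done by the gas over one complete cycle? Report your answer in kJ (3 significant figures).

W_net ≈ 3.01 kJ

Leg (i): W = PΔV = (459)(38.3 − 18.2) = 9226 J.
Leg (ii): W = 0.
Leg (iii): W = PᵢVᵢ ln(V_f/Vᵢ) = (8349) ln(18.2/38.3) = -6212 J.
W_net = 9226 − 6212 = 3014 J.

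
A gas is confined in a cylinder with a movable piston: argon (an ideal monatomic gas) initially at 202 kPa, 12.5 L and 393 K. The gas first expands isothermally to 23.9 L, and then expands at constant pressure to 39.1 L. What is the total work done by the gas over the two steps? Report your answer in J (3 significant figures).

Step 1 (isothermal): W = P₁V₁ ln(V₂/V₁) = (2525) ln(23.9/12.5) = 1637 J.
After step 1: P = 105.6 kPa, V = 23.9 L, T = 393 K.
Step 2 (isobaric): W = PΔV = (105.6 kPa)(39.1 − 23.9 L) = 1606 J.
W_total = 1637 + 1606 = 3242 J.

W_total ≈ 3240 J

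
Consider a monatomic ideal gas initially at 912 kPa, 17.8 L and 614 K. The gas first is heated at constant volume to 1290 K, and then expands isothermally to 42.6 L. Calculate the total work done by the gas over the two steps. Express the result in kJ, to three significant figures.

W_total ≈ 29.8 kJ

Step 1 (isochoric): W = 0 (constant volume).
After step 1: P = 1916 kPa (V unchanged).
Step 2 (isothermal): W = P₁V₁ ln(V₂/V₁) = (34106) ln(42.6/17.8) = 29763 J.
W_total = 0 + 29763 = 29763 J.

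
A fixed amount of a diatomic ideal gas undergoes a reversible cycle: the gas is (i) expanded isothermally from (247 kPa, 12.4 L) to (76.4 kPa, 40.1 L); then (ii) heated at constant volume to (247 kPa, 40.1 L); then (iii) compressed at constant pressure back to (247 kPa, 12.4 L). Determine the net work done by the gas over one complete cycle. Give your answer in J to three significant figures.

Leg (i): W = PᵢVᵢ ln(V_f/Vᵢ) = (3063) ln(40.1/12.4) = 3595 J.
Leg (ii): W = 0.
Leg (iii): W = PΔV = (247)(12.4 − 40.1) = -6842 J.
W_net = 3595 − 6842 = -3247 J.

W_net ≈ -3250 J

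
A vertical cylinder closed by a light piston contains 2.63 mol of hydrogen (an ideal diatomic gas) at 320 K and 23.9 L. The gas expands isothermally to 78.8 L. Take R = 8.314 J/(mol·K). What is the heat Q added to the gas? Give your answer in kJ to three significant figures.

Isothermal ⇒ ΔU = 0, so Q = W = nRT ln(V₂/V₁).
Q = (2.63)(8.314)(320) ln(78.8/23.9) = 6997 × 1.193 = 8348 J.

Q ≈ 8.35 kJ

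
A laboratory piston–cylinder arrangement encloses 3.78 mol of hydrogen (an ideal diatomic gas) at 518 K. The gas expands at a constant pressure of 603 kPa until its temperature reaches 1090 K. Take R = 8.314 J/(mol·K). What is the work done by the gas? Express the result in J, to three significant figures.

Isobaric: W = P ΔV = nR ΔT.
W = (3.78)(8.314)(1090 − 518) = 17976 J.

W ≈ 18000 J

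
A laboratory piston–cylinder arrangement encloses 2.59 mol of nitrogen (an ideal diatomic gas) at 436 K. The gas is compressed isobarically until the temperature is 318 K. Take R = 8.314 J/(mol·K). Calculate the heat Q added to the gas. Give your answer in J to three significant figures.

Isobaric: W = nRΔT = (2.59)(8.314)(-118) = -2541 J.
ΔU = nCᵥΔT with Cᵥ = 5R/2: ΔU = (2.59)(20.79)(-118) = -6352 J.
Q = ΔU + W = -6352 − 2541 = -8893 J.

Q ≈ -8890 J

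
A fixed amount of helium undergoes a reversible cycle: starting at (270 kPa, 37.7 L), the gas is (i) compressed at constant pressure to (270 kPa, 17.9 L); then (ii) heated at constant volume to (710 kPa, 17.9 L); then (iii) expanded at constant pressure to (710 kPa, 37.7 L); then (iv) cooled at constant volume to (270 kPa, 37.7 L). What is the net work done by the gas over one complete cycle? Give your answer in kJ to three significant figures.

Constant-volume legs do no work.
W(i) = (270)(17.9 − 37.7) = -5346 J; W(iii) = (710)(37.7 − 17.9) = 14058 J.
W_net = -5346 + 14058 = 8712 J (the clockwise enclosed area).

W_net ≈ 8.71 kJ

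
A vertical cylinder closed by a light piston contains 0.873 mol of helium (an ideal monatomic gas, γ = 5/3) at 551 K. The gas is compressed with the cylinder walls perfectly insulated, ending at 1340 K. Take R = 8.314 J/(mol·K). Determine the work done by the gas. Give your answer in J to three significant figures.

Adiabatic ⇒ Q = 0, so W_by = −ΔU = nCᵥ(T₁ − T₂).
Cᵥ = 3R/2 = 12.47 J/(mol·K).
W = (0.873)(12.47)(551 − 1340) = -8590 J.

W ≈ -8590 J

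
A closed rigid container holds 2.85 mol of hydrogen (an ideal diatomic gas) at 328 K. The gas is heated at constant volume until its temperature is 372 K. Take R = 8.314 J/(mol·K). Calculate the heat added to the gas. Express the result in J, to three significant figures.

Q ≈ 2610 J

Constant volume ⇒ W = 0, so Q = ΔU = nCᵥΔT with Cᵥ = 5R/2 = 20.79 J/(mol·K).
ΔU = (2.85)(20.79)(372 − 328) = 2606 J.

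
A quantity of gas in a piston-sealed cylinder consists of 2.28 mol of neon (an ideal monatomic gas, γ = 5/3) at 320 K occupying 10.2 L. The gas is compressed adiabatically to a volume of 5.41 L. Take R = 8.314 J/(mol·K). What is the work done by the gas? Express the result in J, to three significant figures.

Adiabatic: TV^(γ−1) = const with γ = 5/3.
T₂ = T₁ (V₁/V₂)^(γ−1) = 320 × (10.2/5.41)^0.667 = 320 × 1.526 = 488.4 K.
W_by = nCᵥ(T₁ − T₂) = (2.28)(12.47)(320 − 488.4) = -4788 J.

W ≈ -4790 J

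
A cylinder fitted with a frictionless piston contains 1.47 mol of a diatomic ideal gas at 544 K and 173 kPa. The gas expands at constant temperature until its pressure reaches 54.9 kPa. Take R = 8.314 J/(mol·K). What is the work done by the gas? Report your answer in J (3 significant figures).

W ≈ 7630 J

Isothermal process: W = nRT ln(V₂/V₁) = nRT ln(P₁/P₂).
W = (1.47)(8.314)(544) × ln(173/54.9)
  = 6649 × ln(3.151) = 6649 × 1.148
W_by_gas = 7631 J.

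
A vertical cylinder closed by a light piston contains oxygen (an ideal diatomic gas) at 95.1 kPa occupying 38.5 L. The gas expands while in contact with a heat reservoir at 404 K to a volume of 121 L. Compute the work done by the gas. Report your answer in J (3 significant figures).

W ≈ 4190 J

Isothermal: W = nRT ln(V₂/V₁) = P₁V₁ ln(V₂/V₁).
P₁V₁ = (95.1 kPa)(38.5 L) = 3661 J.
W = 3661 × ln(121/38.5) = 3661 × 1.145
W_by_gas = 4193 J.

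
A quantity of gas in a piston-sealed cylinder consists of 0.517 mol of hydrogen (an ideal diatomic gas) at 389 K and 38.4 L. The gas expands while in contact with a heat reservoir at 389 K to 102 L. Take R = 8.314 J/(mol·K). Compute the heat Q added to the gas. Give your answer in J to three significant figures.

Isothermal ⇒ ΔU = 0, so Q = W = nRT ln(V₂/V₁).
Q = (0.517)(8.314)(389) ln(102/38.4) = 1672 × 0.9769 = 1633 J.

Q ≈ 1630 J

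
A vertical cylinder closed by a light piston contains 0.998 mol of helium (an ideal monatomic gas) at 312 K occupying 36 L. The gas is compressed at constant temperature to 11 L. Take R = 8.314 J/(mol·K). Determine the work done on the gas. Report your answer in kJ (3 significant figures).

W ≈ 3.07 kJ

Isothermal: W = nRT ln(V₂/V₁).
W = (0.998)(8.314)(312) × ln(11/36)
  = 2589 × -1.186
W_by_gas = -3069 J; work on gas = −W_by = 3069 J.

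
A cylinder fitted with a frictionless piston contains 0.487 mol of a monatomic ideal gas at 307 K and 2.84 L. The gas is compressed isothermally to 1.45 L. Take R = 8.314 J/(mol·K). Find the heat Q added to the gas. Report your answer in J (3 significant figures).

Isothermal ⇒ ΔU = 0, so Q = W = nRT ln(V₂/V₁).
Q = (0.487)(8.314)(307) ln(1.45/2.84) = 1243 × -0.6722 = -835.6 J.

Q ≈ -836 J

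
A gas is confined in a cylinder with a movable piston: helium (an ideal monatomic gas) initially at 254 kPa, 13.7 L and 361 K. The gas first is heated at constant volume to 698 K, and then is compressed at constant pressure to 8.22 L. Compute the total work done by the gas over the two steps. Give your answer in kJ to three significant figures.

Step 1 (isochoric): W = 0 (constant volume).
After step 1: P = 491.1 kPa (V unchanged).
Step 2 (isobaric): W = PΔV = (491.1 kPa)(8.22 − 13.7 L) = -2691 J.
W_total = 0 − 2691 = -2691 J.

W_total ≈ -2.69 kJ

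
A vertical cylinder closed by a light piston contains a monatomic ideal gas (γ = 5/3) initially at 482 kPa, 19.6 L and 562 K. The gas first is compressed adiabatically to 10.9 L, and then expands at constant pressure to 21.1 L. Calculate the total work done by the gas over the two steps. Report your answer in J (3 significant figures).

Step 1 (adiabatic): W = (P₁V₁ − P₂V₂)/(γ−1) = (9447 − 13970)/0.667 = -6784 J.
After step 1: P = 1282 kPa, V = 10.9 L, T = 831 K.
Step 2 (isobaric): W = PΔV = (1282 kPa)(21.1 − 10.9 L) = 13073 J.
W_total = -6784 + 13073 = 6289 J.

W_total ≈ 6290 J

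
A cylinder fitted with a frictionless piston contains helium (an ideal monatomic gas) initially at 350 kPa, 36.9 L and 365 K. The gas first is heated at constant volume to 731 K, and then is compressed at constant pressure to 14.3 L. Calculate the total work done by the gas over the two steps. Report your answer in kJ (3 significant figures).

W_total ≈ -15.8 kJ

Step 1 (isochoric): W = 0 (constant volume).
After step 1: P = 701 kPa (V unchanged).
Step 2 (isobaric): W = PΔV = (701 kPa)(14.3 − 36.9 L) = -15842 J.
W_total = 0 − 15842 = -15842 J.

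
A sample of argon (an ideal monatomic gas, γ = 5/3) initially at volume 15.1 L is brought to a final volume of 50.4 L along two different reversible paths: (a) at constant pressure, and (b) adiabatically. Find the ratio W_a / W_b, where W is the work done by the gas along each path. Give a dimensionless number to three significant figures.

W_a / W_b ≈ 2.82

Path (a) isobaric: W = P₁(V₂ − V₁) → W_a/(P₁V₁) = 2.338.
Path (b) adiabatic: W = P₁V₁(1 − (V₁/V₂)^(γ−1))/(γ−1) → W_b/(P₁V₁) = 0.8284.
W_a / W_b = 2.338 / 0.8284 = 2.822.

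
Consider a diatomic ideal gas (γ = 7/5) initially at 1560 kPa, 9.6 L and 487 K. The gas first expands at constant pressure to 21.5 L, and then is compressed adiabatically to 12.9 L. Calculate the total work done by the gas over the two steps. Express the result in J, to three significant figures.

W_total ≈ -445 J

Step 1 (isobaric): W = PΔV = (1560 kPa)(21.5 − 9.6 L) = 18564 J.
After step 1: P = 1560 kPa, V = 21.5 L, T = 1091 K.
Step 2 (adiabatic): W = (P₁V₁ − P₂V₂)/(γ−1) = (33540 − 41144)/0.4 = -19009 J.
W_total = 18564 − 19009 = -445.1 J.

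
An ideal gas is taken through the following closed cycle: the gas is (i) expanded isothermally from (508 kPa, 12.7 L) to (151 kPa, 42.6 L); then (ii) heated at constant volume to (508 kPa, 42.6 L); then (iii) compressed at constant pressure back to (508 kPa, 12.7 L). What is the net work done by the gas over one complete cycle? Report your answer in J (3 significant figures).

Leg (i): W = PᵢVᵢ ln(V_f/Vᵢ) = (6452) ln(42.6/12.7) = 7808 J.
Leg (ii): W = 0.
Leg (iii): W = PΔV = (508)(12.7 − 42.6) = -15189 J.
W_net = 7808 − 15189 = -7381 J.

W_net ≈ -7380 J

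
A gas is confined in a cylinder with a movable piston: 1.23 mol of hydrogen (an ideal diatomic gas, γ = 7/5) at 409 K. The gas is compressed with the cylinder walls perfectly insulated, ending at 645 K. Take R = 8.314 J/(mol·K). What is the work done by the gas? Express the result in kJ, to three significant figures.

Adiabatic ⇒ Q = 0, so W_by = −ΔU = nCᵥ(T₁ − T₂).
Cᵥ = 5R/2 = 20.79 J/(mol·K).
W = (1.23)(20.79)(409 − 645) = -6033 J.

W ≈ -6.03 kJ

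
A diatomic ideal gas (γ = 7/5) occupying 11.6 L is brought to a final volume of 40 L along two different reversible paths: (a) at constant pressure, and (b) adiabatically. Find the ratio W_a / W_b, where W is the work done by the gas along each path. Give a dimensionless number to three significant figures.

W_a / W_b ≈ 2.51

Path (a) isobaric: W = P₁(V₂ − V₁) → W_a/(P₁V₁) = 2.448.
Path (b) adiabatic: W = P₁V₁(1 − (V₁/V₂)^(γ−1))/(γ−1) → W_b/(P₁V₁) = 0.9763.
W_a / W_b = 2.448 / 0.9763 = 2.508.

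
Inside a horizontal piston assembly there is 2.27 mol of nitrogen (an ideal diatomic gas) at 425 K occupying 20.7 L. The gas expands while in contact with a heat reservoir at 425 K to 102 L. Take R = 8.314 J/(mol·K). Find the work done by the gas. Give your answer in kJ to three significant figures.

W ≈ 12.8 kJ

Isothermal: W = nRT ln(V₂/V₁).
W = (2.27)(8.314)(425) × ln(102/20.7)
  = 8021 × 1.595
W_by_gas = 12792 J.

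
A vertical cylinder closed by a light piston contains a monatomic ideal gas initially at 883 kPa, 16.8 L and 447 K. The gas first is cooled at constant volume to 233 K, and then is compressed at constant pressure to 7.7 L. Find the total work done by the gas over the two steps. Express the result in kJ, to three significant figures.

W_total ≈ -4.19 kJ

Step 1 (isochoric): W = 0 (constant volume).
After step 1: P = 460.3 kPa (V unchanged).
Step 2 (isobaric): W = PΔV = (460.3 kPa)(7.7 − 16.8 L) = -4188 J.
W_total = 0 − 4188 = -4188 J.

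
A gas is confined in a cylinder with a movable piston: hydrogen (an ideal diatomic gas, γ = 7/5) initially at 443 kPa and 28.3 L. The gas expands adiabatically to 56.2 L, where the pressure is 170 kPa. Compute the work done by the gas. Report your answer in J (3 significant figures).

Adiabatic: W = (P₁V₁ − P₂V₂)/(γ − 1) with γ = 7/5.
P₁V₁ = 12537 J, P₂V₂ = 9554 J.
W = (12537 − 9554) / 0.4 = 7457 J.

W ≈ 7460 J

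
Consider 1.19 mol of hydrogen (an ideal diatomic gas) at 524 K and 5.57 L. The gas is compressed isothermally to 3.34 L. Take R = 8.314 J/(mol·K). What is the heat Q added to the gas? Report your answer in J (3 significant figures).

Isothermal ⇒ ΔU = 0, so Q = W = nRT ln(V₂/V₁).
Q = (1.19)(8.314)(524) ln(3.34/5.57) = 5184 × -0.5114 = -2651 J.

Q ≈ -2650 J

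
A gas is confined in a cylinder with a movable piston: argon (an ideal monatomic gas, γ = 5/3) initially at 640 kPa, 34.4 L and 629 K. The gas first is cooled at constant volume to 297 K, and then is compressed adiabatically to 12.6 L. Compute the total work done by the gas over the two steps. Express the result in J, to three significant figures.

Step 1 (isochoric): W = 0 (constant volume).
After step 1: P = 302.2 kPa (V unchanged).
Step 2 (adiabatic): W = (P₁V₁ − P₂V₂)/(γ−1) = (10395 − 20307)/0.667 = -14867 J.
W_total = 0 − 14867 = -14867 J.

W_total ≈ -14900 J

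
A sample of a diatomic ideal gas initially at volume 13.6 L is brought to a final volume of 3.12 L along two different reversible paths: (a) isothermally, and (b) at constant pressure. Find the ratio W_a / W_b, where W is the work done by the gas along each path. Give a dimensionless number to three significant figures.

W_a / W_b ≈ 1.91

Path (a) isothermal: W = P₁V₁ ln(V₂/V₁) → W_a/(P₁V₁) = -1.472.
Path (b) isobaric: W = P₁(V₂ − V₁) → W_b/(P₁V₁) = -0.7706.
W_a / W_b = -1.472 / -0.7706 = 1.911.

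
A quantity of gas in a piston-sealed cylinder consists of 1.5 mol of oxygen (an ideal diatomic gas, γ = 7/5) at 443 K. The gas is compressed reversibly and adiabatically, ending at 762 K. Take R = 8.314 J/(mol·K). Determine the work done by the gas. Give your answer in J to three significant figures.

Adiabatic ⇒ Q = 0, so W_by = −ΔU = nCᵥ(T₁ − T₂).
Cᵥ = 5R/2 = 20.79 J/(mol·K).
W = (1.5)(20.79)(443 − 762) = -9946 J.

W ≈ -9950 J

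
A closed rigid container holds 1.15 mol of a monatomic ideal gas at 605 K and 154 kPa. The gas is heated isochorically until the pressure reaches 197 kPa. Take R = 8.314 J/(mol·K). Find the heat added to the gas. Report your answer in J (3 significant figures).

Constant volume ⇒ W = 0, so Q = ΔU = nCᵥΔT with Cᵥ = 3R/2 = 12.47 J/(mol·K).
At constant V, T₂/T₁ = P₂/P₁ ⇒ ΔT = T₁(P₂/P₁ − 1) = 605·(197/154 − 1) = 168.9 K.
ΔU = (1.15)(12.47)(168.9) = 2423 J.

Q ≈ 2420 J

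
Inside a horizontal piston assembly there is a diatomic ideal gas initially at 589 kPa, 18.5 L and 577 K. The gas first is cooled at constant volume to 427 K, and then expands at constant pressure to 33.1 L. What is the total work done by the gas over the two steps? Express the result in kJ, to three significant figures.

W_total ≈ 6.36 kJ

Step 1 (isochoric): W = 0 (constant volume).
After step 1: P = 435.9 kPa (V unchanged).
Step 2 (isobaric): W = PΔV = (435.9 kPa)(33.1 − 18.5 L) = 6364 J.
W_total = 0 + 6364 = 6364 J.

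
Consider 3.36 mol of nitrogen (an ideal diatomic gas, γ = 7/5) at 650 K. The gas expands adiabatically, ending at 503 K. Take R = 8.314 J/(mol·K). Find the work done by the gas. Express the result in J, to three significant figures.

W ≈ 10300 J

Adiabatic ⇒ Q = 0, so W_by = −ΔU = nCᵥ(T₁ − T₂).
Cᵥ = 5R/2 = 20.79 J/(mol·K).
W = (3.36)(20.79)(650 − 503) = 10266 J.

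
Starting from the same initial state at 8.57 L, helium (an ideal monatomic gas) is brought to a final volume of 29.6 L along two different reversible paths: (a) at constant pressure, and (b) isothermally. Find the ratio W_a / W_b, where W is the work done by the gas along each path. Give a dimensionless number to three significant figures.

W_a / W_b ≈ 1.98

Path (a) isobaric: W = P₁(V₂ − V₁) → W_a/(P₁V₁) = 2.454.
Path (b) isothermal: W = P₁V₁ ln(V₂/V₁) → W_b/(P₁V₁) = 1.24.
W_a / W_b = 2.454 / 1.24 = 1.98.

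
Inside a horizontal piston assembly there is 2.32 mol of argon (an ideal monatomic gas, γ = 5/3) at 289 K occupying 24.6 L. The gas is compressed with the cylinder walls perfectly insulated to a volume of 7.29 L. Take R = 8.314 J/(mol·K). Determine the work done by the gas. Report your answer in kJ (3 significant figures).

Adiabatic: TV^(γ−1) = const with γ = 5/3.
T₂ = T₁ (V₁/V₂)^(γ−1) = 289 × (24.6/7.29)^0.667 = 289 × 2.25 = 650.2 K.
W_by = nCᵥ(T₁ − T₂) = (2.32)(12.47)(289 − 650.2) = -10450 J.

W ≈ -10.5 kJ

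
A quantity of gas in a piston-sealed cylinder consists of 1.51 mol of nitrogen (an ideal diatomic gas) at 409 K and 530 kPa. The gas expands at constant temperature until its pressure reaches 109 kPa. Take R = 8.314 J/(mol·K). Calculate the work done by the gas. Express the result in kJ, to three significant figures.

W ≈ 8.12 kJ

Isothermal process: W = nRT ln(V₂/V₁) = nRT ln(P₁/P₂).
W = (1.51)(8.314)(409) × ln(530/109)
  = 5135 × ln(4.862) = 5135 × 1.582
W_by_gas = 8121 J.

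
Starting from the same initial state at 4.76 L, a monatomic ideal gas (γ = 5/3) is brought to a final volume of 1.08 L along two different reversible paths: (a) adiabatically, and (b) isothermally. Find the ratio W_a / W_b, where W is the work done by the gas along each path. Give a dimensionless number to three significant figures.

W_a / W_b ≈ 1.71

Path (a) adiabatic: W = P₁V₁(1 − (V₁/V₂)^(γ−1))/(γ−1) → W_a/(P₁V₁) = -2.532.
Path (b) isothermal: W = P₁V₁ ln(V₂/V₁) → W_b/(P₁V₁) = -1.483.
W_a / W_b = -2.532 / -1.483 = 1.707.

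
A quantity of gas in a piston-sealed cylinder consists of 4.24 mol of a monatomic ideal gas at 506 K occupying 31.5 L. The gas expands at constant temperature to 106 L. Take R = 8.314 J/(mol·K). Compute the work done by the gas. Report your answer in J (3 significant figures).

W ≈ 21600 J

Isothermal: W = nRT ln(V₂/V₁).
W = (4.24)(8.314)(506) × ln(106/31.5)
  = 17837 × 1.213
W_by_gas = 21645 J.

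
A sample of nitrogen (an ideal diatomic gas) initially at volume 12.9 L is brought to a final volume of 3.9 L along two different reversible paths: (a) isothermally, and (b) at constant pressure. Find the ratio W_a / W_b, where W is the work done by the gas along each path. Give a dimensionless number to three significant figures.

Path (a) isothermal: W = P₁V₁ ln(V₂/V₁) → W_a/(P₁V₁) = -1.196.
Path (b) isobaric: W = P₁(V₂ − V₁) → W_b/(P₁V₁) = -0.6977.
W_a / W_b = -1.196 / -0.6977 = 1.715.

W_a / W_b ≈ 1.71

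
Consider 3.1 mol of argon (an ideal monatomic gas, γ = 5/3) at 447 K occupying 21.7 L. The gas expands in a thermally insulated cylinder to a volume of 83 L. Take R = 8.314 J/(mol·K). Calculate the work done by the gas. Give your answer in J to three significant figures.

Adiabatic: TV^(γ−1) = const with γ = 5/3.
T₂ = T₁ (V₁/V₂)^(γ−1) = 447 × (21.7/83)^0.667 = 447 × 0.4089 = 182.8 K.
W_by = nCᵥ(T₁ − T₂) = (3.1)(12.47)(447 − 182.8) = 10215 J.

W ≈ 10200 J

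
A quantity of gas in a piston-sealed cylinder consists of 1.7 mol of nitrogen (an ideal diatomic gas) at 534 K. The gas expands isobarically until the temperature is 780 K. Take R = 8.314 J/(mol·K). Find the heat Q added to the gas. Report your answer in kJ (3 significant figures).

Q ≈ 12.2 kJ

Isobaric: W = nRΔT = (1.7)(8.314)(246) = 3477 J.
ΔU = nCᵥΔT with Cᵥ = 5R/2: ΔU = (1.7)(20.79)(246) = 8692 J.
Q = ΔU + W = 8692 + 3477 = 12169 J.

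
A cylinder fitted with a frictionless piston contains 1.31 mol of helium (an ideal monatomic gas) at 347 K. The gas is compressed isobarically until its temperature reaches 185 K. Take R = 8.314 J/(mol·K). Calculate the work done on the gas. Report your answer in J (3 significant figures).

Isobaric: W = P ΔV = nR ΔT.
W = (1.31)(8.314)(185 − 347) = -1764 J.
Work on gas = −W_by = 1764 J.

W ≈ 1760 J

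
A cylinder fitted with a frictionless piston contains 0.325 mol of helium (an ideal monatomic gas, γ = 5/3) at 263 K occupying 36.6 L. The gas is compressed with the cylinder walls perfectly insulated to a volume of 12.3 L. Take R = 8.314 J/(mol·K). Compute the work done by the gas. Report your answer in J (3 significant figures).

W ≈ -1140 J

Adiabatic: TV^(γ−1) = const with γ = 5/3.
T₂ = T₁ (V₁/V₂)^(γ−1) = 263 × (36.6/12.3)^0.667 = 263 × 2.069 = 544.1 K.
W_by = nCᵥ(T₁ − T₂) = (0.325)(12.47)(263 − 544.1) = -1139 J.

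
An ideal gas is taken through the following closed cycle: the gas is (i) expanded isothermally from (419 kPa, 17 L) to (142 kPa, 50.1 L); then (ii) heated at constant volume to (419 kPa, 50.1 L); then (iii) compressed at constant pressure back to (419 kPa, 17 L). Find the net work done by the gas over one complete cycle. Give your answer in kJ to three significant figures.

Leg (i): W = PᵢVᵢ ln(V_f/Vᵢ) = (7123) ln(50.1/17) = 7699 J.
Leg (ii): W = 0.
Leg (iii): W = PΔV = (419)(17 − 50.1) = -13869 J.
W_net = 7699 − 13869 = -6170 J.

W_net ≈ -6.17 kJ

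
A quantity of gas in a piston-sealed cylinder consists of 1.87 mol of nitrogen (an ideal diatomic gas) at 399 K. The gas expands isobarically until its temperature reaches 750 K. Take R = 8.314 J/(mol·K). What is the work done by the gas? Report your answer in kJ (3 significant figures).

W ≈ 5.46 kJ

Isobaric: W = P ΔV = nR ΔT.
W = (1.87)(8.314)(750 − 399) = 5457 J.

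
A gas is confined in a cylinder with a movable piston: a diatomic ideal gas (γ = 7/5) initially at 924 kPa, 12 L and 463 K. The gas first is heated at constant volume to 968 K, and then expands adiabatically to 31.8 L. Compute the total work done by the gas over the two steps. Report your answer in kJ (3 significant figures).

W_total ≈ 18.7 kJ

Step 1 (isochoric): W = 0 (constant volume).
After step 1: P = 1932 kPa (V unchanged).
Step 2 (adiabatic): W = (P₁V₁ − P₂V₂)/(γ−1) = (23182 − 15698)/0.4 = 18709 J.
W_total = 0 + 18709 = 18709 J.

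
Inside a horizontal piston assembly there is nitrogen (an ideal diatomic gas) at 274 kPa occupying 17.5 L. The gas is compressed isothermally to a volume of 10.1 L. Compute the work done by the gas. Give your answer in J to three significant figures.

W ≈ -2640 J

Isothermal: W = nRT ln(V₂/V₁) = P₁V₁ ln(V₂/V₁).
P₁V₁ = (274 kPa)(17.5 L) = 4795 J.
W = 4795 × ln(10.1/17.5) = 4795 × -0.5497
W_by_gas = -2636 J.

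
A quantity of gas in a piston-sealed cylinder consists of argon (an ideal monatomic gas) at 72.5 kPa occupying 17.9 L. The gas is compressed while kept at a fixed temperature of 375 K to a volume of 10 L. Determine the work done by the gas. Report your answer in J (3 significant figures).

Isothermal: W = nRT ln(V₂/V₁) = P₁V₁ ln(V₂/V₁).
P₁V₁ = (72.5 kPa)(17.9 L) = 1298 J.
W = 1298 × ln(10/17.9) = 1298 × -0.5822
W_by_gas = -755.6 J.

W ≈ -756 J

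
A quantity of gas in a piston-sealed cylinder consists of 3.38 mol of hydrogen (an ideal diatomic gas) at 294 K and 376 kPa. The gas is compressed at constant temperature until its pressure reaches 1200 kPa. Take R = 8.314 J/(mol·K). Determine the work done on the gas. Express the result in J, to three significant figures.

Isothermal process: W = nRT ln(V₂/V₁) = nRT ln(P₁/P₂).
W = (3.38)(8.314)(294) × ln(376/1200)
  = 8262 × ln(0.3133) = 8262 × -1.16
W_by_gas = -9588 J; work on gas = −W_by = 9588 J.

W ≈ 9590 J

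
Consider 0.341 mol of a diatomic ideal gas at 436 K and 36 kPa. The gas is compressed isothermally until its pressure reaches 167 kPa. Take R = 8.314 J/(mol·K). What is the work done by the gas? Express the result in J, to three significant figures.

W ≈ -1900 J

Isothermal process: W = nRT ln(V₂/V₁) = nRT ln(P₁/P₂).
W = (0.341)(8.314)(436) × ln(36/167)
  = 1236 × ln(0.2156) = 1236 × -1.534
W_by_gas = -1897 J.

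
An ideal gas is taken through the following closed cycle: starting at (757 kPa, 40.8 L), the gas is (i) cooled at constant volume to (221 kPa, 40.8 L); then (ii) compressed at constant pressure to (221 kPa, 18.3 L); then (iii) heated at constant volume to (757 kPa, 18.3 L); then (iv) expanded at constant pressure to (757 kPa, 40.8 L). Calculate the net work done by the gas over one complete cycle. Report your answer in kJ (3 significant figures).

Constant-volume legs do no work.
W(ii) = (221)(18.3 − 40.8) = -4972 J; W(iv) = (757)(40.8 − 18.3) = 17032 J.
W_net = -4972 + 17032 = 12060 J (the clockwise enclosed area).

W_net ≈ 12.1 kJ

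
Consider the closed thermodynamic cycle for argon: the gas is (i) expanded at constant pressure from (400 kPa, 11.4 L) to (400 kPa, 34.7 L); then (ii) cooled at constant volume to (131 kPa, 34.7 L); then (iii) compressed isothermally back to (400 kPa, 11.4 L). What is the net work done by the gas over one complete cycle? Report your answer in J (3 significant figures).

W_net ≈ 4260 J

Leg (i): W = PΔV = (400)(34.7 − 11.4) = 9320 J.
Leg (ii): W = 0.
Leg (iii): W = PᵢVᵢ ln(V_f/Vᵢ) = (4546) ln(11.4/34.7) = -5060 J.
W_net = 9320 − 5060 = 4260 J.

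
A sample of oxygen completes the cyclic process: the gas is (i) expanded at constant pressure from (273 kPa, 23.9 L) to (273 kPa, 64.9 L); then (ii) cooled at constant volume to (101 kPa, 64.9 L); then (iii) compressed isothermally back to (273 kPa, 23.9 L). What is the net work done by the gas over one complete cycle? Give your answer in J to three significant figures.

W_net ≈ 4640 J

Leg (i): W = PΔV = (273)(64.9 − 23.9) = 11193 J.
Leg (ii): W = 0.
Leg (iii): W = PᵢVᵢ ln(V_f/Vᵢ) = (6555) ln(23.9/64.9) = -6548 J.
W_net = 11193 − 6548 = 4645 J.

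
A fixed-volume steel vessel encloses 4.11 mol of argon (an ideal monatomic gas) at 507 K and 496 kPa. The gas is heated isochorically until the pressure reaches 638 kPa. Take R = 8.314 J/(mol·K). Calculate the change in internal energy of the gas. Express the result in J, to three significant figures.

Constant volume ⇒ W = 0, so Q = ΔU = nCᵥΔT with Cᵥ = 3R/2 = 12.47 J/(mol·K).
At constant V, T₂/T₁ = P₂/P₁ ⇒ ΔT = T₁(P₂/P₁ − 1) = 507·(638/496 − 1) = 145.1 K.
ΔU = (4.11)(12.47)(145.1) = 7440 J.

ΔU ≈ 7440 J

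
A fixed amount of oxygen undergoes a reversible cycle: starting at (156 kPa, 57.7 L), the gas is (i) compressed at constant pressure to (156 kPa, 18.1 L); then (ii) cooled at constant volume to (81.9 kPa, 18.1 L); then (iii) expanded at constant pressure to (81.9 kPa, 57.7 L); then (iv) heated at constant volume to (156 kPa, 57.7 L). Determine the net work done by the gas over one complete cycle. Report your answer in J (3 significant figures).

W_net ≈ -2930 J

Constant-volume legs do no work.
W(i) = (156)(18.1 − 57.7) = -6178 J; W(iii) = (81.9)(57.7 − 18.1) = 3243 J.
W_net = -6178 + 3243 = -2934 J (the counter-clockwise enclosed area).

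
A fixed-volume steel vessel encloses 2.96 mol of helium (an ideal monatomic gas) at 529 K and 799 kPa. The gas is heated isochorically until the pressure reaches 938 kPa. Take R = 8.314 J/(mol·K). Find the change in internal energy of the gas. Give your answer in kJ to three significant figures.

Constant volume ⇒ W = 0, so Q = ΔU = nCᵥΔT with Cᵥ = 3R/2 = 12.47 J/(mol·K).
At constant V, T₂/T₁ = P₂/P₁ ⇒ ΔT = T₁(P₂/P₁ − 1) = 529·(938/799 − 1) = 92.03 K.
ΔU = (2.96)(12.47)(92.03) = 3397 J.

ΔU ≈ 3.40 kJ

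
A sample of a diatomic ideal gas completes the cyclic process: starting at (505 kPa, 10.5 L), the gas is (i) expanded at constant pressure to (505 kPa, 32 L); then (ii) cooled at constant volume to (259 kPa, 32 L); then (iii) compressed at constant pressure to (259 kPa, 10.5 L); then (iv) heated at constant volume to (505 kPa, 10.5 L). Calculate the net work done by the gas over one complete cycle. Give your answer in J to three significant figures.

W_net ≈ 5290 J

Constant-volume legs do no work.
W(i) = (505)(32 − 10.5) = 10858 J; W(iii) = (259)(10.5 − 32) = -5568 J.
W_net = 10858 − 5568 = 5289 J (the clockwise enclosed area).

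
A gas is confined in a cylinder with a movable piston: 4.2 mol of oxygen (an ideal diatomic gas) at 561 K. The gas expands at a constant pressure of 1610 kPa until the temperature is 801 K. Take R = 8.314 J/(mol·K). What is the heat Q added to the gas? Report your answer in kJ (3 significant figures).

Isobaric: W = nRΔT = (4.2)(8.314)(240) = 8381 J.
ΔU = nCᵥΔT with Cᵥ = 5R/2: ΔU = (4.2)(20.79)(240) = 20951 J.
Q = ΔU + W = 20951 + 8381 = 29332 J.

Q ≈ 29.3 kJ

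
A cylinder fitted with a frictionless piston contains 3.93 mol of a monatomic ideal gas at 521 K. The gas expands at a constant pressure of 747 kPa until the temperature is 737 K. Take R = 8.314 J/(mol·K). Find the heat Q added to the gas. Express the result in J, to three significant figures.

Isobaric: W = nRΔT = (3.93)(8.314)(216) = 7058 J.
ΔU = nCᵥΔT with Cᵥ = 3R/2: ΔU = (3.93)(12.47)(216) = 10586 J.
Q = ΔU + W = 10586 + 7058 = 17644 J.

Q ≈ 17600 J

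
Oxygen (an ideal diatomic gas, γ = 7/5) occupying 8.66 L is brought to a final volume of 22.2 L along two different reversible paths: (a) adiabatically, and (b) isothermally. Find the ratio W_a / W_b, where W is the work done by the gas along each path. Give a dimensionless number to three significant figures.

W_a / W_b ≈ 0.833

Path (a) adiabatic: W = P₁V₁(1 − (V₁/V₂)^(γ−1))/(γ−1) → W_a/(P₁V₁) = 0.7844.
Path (b) isothermal: W = P₁V₁ ln(V₂/V₁) → W_b/(P₁V₁) = 0.9414.
W_a / W_b = 0.7844 / 0.9414 = 0.8333.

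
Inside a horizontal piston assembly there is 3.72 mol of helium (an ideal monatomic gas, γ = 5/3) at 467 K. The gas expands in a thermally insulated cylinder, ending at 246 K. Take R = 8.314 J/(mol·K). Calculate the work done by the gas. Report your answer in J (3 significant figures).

W ≈ 10300 J

Adiabatic ⇒ Q = 0, so W_by = −ΔU = nCᵥ(T₁ − T₂).
Cᵥ = 3R/2 = 12.47 J/(mol·K).
W = (3.72)(12.47)(467 − 246) = 10253 J.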